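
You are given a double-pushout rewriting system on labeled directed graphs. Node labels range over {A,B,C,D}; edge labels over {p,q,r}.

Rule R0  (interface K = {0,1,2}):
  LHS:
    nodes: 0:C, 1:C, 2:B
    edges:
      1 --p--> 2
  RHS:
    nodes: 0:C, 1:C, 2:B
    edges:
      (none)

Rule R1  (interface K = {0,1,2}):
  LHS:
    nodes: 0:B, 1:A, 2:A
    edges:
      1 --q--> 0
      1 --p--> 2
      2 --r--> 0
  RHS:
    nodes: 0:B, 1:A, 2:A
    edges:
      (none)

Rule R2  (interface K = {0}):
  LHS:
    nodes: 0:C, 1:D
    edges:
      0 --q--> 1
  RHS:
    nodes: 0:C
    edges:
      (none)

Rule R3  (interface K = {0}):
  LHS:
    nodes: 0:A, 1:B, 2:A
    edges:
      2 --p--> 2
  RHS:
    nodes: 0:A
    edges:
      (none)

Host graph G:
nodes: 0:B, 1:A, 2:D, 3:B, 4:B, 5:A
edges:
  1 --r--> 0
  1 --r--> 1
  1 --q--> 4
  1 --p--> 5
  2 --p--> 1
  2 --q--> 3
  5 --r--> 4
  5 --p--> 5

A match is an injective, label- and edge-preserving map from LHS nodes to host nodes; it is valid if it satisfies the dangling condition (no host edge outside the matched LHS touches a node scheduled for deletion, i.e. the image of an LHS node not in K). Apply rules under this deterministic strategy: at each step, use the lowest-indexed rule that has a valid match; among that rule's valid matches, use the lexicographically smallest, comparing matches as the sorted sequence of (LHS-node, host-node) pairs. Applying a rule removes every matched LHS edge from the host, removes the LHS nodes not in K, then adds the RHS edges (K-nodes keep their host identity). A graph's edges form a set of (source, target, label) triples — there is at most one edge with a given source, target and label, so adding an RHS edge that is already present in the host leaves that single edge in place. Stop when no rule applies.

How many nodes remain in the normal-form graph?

Answer: 4

Steps:
start.  V:6 E:8  edges: 1-r->0 1-r->1 1-q->4 1-p->5 2-p->1 2-q->3 5-r->4 5-p->5
1. fire R1 via {0↦4, 1↦1, 2↦5}  →  V:6 E:5  edges: 1-r->0 1-r->1 2-p->1 2-q->3 5-p->5
2. fire R3 via {0↦1, 1↦4, 2↦5}  →  V:4 E:4  edges: 1-r->0 1-r->1 2-p->1 2-q->3
normal form: no rule applies after step 2
NF nodes: {0:B, 1:A, 2:D, 3:B}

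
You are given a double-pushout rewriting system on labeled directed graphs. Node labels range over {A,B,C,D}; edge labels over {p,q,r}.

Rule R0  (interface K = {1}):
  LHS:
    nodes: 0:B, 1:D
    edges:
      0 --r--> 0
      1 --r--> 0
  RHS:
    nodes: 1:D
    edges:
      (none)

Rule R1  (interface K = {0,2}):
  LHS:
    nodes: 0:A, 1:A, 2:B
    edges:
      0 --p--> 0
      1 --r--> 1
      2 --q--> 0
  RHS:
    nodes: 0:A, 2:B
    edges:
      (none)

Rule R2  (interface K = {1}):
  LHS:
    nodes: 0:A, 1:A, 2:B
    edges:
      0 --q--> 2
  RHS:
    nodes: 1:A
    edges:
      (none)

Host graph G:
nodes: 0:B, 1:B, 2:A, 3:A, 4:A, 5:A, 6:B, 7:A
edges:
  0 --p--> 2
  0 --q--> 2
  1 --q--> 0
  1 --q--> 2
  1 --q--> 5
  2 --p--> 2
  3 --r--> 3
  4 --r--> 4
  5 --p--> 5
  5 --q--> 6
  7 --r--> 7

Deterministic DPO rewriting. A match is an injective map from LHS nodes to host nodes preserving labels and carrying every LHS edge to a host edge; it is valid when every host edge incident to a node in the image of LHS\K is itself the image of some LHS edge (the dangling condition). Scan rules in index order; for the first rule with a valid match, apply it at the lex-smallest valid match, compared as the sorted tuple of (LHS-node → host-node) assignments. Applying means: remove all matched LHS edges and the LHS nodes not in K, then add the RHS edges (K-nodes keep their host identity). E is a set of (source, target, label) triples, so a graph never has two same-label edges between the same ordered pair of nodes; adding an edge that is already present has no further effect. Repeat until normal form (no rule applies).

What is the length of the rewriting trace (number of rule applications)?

initial: |V|=8 |E|=11  E = 0-p->2 0-q->2 1-q->0 1-q->2 1-q->5 2-p->2 3-r->3 4-r->4 5-p->5 5-q->6 7-r->7
step 1: apply R1 at {0↦2, 1↦3, 2↦0}  → |V|=7 |E|=8  E = 0-p->2 1-q->0 1-q->2 1-q->5 4-r->4 5-p->5 5-q->6 7-r->7
step 2: apply R1 at {0↦5, 1↦4, 2↦1}  → |V|=6 |E|=5  E = 0-p->2 1-q->0 1-q->2 5-q->6 7-r->7
step 3: apply R2 at {0↦5, 1↦2, 2↦6}  → |V|=4 |E|=4  E = 0-p->2 1-q->0 1-q->2 7-r->7
final graph: no rule applies after step 3

Answer: 3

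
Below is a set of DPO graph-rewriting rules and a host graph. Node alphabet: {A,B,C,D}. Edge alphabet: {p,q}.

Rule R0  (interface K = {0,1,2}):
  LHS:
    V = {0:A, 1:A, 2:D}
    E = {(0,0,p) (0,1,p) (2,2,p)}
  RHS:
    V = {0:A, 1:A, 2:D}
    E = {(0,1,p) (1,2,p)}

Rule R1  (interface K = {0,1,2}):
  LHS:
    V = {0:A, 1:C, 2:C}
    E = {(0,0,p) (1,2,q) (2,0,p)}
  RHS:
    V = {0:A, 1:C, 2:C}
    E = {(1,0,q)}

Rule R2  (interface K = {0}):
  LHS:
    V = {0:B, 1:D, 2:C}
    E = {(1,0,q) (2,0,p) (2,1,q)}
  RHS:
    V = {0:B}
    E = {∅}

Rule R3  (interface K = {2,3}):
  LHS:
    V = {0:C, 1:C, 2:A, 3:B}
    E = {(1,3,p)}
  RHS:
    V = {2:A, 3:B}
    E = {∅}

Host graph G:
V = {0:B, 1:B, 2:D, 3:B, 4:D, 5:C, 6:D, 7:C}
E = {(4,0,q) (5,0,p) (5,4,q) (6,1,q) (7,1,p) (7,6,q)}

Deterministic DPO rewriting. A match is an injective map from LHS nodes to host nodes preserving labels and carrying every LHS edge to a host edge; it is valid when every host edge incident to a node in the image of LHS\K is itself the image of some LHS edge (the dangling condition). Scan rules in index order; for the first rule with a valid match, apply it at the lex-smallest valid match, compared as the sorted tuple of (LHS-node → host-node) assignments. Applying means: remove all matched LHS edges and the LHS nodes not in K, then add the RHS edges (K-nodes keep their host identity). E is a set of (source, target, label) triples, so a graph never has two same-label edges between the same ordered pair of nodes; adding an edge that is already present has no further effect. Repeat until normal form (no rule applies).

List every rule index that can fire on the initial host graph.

Answer: [R2]

Derivation:
R0: no valid match — LHS pattern not found
R1: no valid match — LHS pattern not found
R2: 2 valid matches — {0↦0, 1↦4, 2↦5}, {0↦1, 1↦6, 2↦7}
R3: no valid match — LHS pattern not found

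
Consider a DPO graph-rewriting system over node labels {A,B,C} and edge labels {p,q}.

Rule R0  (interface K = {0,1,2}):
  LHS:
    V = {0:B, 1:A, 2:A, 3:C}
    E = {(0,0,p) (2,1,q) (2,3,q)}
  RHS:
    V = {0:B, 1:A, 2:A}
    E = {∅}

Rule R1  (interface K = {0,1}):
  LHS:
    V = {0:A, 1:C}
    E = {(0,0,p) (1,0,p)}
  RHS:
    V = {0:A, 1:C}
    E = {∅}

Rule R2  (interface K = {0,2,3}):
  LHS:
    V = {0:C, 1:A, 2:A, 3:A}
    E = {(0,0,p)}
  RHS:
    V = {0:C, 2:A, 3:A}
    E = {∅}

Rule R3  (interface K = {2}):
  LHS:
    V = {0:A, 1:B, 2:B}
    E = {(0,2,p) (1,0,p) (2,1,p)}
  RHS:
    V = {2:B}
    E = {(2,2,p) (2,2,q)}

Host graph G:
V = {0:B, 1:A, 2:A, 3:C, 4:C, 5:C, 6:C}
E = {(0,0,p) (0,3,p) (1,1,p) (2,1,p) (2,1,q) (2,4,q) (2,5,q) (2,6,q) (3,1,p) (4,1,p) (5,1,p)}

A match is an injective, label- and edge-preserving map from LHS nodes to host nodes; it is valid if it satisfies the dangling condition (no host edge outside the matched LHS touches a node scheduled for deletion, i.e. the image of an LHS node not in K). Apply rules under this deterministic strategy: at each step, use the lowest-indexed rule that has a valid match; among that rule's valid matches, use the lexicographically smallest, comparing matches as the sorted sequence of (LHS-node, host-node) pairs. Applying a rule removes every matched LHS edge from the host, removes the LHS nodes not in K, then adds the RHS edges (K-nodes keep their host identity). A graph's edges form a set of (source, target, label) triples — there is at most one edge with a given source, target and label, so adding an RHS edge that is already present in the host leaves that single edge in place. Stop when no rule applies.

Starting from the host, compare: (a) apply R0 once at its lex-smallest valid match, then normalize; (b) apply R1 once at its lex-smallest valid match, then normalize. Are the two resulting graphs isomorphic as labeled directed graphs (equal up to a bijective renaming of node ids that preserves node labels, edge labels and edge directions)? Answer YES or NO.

Answer: YES

Derivation:
branch R0-first: apply at {0↦0, 1↦1, 2↦2, 3↦6} → |E|=8, then 1 more step(s) → NF |V|=6 |E|=6 V={0:B, 1:A, 2:A, 3:C, 4:C, 5:C} E=0-p->3 2-p->1 2-q->4 2-q->5 4-p->1 5-p->1
branch R1-first: apply at {0↦1, 1↦3} → |E|=9, then 1 more step(s) → NF |V|=6 |E|=6 V={0:B, 1:A, 2:A, 3:C, 4:C, 5:C} E=0-p->3 2-p->1 2-q->4 2-q->5 4-p->1 5-p->1
graphs isomorphic (equal up to label-preserving node renaming)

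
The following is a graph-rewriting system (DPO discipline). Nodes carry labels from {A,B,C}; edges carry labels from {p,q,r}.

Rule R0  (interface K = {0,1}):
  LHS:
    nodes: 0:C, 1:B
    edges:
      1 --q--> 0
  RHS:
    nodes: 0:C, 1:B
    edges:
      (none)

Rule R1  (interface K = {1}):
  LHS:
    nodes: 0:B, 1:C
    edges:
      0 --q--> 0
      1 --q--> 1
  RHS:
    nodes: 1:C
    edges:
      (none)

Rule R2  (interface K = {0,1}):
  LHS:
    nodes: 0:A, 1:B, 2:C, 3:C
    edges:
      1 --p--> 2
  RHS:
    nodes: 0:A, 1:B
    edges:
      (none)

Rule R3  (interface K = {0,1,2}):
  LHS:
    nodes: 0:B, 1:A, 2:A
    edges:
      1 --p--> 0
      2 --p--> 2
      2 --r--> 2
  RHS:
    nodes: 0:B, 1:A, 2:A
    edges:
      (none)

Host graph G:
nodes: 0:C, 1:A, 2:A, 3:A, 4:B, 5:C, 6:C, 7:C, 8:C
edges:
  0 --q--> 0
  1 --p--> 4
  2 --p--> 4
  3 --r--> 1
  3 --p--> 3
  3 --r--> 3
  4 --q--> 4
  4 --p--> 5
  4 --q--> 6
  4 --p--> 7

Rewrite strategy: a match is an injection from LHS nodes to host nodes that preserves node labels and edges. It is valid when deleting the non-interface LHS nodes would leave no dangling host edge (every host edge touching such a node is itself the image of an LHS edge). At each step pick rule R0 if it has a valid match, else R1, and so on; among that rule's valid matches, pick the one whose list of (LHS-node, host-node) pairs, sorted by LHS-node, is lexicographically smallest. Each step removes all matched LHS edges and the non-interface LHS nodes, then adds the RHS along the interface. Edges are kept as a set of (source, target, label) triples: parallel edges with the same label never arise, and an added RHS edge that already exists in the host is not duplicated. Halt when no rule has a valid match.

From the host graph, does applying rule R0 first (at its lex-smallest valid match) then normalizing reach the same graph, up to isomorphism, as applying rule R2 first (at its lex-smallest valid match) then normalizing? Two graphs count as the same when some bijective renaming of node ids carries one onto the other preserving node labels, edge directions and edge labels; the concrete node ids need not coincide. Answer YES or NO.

Answer: YES

Steps:
branch R0-first: apply at {0↦6, 1↦4} → |E|=9, then 3 more step(s) → NF |V|=5 |E|=4 V={0:C, 1:A, 2:A, 3:A, 4:B} E=0-q->0 2-p->4 3-r->1 4-q->4
branch R2-first: apply at {0↦1, 1↦4, 2↦5, 3↦8} → |E|=9, then 3 more step(s) → NF |V|=5 |E|=4 V={0:C, 1:A, 2:A, 3:A, 4:B} E=0-q->0 2-p->4 3-r->1 4-q->4
graphs isomorphic (equal up to label-preserving node renaming)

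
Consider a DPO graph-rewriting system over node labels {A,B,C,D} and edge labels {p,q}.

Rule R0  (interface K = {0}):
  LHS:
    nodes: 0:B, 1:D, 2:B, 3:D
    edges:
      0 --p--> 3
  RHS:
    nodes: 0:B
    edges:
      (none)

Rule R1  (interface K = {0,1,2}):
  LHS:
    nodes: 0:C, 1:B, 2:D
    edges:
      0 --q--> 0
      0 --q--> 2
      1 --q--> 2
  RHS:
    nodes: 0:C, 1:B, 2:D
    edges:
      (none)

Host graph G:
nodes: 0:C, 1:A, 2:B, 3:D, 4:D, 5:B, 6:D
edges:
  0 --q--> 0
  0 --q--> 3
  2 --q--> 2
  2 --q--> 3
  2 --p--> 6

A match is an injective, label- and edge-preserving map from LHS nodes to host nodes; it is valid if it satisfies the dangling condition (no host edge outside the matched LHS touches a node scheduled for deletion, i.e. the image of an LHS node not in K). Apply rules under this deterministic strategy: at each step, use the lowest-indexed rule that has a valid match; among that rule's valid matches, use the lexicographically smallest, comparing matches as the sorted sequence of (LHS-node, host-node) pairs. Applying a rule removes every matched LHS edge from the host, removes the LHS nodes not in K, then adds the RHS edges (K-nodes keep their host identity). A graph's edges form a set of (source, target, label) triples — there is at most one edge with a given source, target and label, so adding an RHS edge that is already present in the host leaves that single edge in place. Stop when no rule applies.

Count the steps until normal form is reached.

start.  V:7 E:5  edges: 0-q->0 0-q->3 2-q->2 2-q->3 2-p->6
1. fire R0 via {0↦2, 1↦4, 2↦5, 3↦6}  →  V:4 E:4  edges: 0-q->0 0-q->3 2-q->2 2-q->3
2. fire R1 via {0↦0, 1↦2, 2↦3}  →  V:4 E:1  edges: 2-q->2
final graph: no rule applies after step 2

Answer: 2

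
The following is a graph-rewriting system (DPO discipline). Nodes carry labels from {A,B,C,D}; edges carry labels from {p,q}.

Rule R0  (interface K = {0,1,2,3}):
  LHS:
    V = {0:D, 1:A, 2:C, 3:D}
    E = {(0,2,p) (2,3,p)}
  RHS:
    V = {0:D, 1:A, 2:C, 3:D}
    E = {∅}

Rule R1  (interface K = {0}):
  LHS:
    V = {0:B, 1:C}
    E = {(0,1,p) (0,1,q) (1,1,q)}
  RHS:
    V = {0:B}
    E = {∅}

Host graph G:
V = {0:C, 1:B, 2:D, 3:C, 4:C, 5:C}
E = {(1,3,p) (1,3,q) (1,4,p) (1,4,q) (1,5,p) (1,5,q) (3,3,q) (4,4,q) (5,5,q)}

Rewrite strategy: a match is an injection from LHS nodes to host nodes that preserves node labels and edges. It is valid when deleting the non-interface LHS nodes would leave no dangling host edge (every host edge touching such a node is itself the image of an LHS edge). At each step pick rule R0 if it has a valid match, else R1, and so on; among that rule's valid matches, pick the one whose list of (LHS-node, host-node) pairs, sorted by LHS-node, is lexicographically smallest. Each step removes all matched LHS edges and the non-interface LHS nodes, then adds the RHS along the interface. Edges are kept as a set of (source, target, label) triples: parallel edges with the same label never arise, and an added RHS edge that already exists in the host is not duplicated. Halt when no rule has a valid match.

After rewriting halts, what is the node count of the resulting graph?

start.  V:6 E:9  edges: 1-p->3 1-q->3 1-p->4 1-q->4 1-p->5 1-q->5 3-q->3 4-q->4 5-q->5
1. fire R1 via {0↦1, 1↦3}  →  V:5 E:6  edges: 1-p->4 1-q->4 1-p->5 1-q->5 4-q->4 5-q->5
2. fire R1 via {0↦1, 1↦4}  →  V:4 E:3  edges: 1-p->5 1-q->5 5-q->5
3. fire R1 via {0↦1, 1↦5}  →  V:3 E:0  edges: ∅
final graph: no rule applies after step 3
NF nodes: {0:C, 1:B, 2:D}

Answer: 3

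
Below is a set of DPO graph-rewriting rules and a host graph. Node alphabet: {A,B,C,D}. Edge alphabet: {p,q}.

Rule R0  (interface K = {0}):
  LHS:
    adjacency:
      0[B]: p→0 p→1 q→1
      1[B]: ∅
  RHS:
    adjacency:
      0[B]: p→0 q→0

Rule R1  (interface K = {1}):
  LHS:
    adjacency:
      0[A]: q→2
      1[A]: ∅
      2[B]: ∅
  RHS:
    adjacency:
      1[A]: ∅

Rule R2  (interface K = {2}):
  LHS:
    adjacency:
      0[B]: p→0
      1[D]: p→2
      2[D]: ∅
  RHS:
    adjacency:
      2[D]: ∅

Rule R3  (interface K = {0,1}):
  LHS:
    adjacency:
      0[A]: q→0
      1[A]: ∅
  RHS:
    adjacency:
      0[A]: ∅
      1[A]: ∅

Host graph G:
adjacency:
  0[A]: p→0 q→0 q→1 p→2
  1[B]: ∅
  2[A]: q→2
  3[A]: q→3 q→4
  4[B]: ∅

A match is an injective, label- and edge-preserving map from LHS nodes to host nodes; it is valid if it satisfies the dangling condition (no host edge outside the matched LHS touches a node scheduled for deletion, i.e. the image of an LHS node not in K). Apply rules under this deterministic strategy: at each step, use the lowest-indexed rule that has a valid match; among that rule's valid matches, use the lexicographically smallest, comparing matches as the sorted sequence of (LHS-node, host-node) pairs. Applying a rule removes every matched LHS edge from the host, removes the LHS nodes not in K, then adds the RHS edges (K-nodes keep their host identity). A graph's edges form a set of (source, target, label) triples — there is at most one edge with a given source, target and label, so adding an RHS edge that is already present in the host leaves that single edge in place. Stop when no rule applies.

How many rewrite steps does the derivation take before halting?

[0] host  ⇒  5 nodes, 7 edges  {0-p->0 0-q->0 0-q->1 0-p->2 2-q->2 3-q->3 3-q->4}
[1] R3 @ {0↦0, 1↦2}  ⇒  5 nodes, 6 edges  {0-p->0 0-q->1 0-p->2 2-q->2 3-q->3 3-q->4}
[2] R3 @ {0↦2, 1↦0}  ⇒  5 nodes, 5 edges  {0-p->0 0-q->1 0-p->2 3-q->3 3-q->4}
[3] R3 @ {0↦3, 1↦0}  ⇒  5 nodes, 4 edges  {0-p->0 0-q->1 0-p->2 3-q->4}
[4] R1 @ {0↦3, 1↦0, 2↦4}  ⇒  3 nodes, 3 edges  {0-p->0 0-q->1 0-p->2}
halt: no rule applies after step 4

Answer: 4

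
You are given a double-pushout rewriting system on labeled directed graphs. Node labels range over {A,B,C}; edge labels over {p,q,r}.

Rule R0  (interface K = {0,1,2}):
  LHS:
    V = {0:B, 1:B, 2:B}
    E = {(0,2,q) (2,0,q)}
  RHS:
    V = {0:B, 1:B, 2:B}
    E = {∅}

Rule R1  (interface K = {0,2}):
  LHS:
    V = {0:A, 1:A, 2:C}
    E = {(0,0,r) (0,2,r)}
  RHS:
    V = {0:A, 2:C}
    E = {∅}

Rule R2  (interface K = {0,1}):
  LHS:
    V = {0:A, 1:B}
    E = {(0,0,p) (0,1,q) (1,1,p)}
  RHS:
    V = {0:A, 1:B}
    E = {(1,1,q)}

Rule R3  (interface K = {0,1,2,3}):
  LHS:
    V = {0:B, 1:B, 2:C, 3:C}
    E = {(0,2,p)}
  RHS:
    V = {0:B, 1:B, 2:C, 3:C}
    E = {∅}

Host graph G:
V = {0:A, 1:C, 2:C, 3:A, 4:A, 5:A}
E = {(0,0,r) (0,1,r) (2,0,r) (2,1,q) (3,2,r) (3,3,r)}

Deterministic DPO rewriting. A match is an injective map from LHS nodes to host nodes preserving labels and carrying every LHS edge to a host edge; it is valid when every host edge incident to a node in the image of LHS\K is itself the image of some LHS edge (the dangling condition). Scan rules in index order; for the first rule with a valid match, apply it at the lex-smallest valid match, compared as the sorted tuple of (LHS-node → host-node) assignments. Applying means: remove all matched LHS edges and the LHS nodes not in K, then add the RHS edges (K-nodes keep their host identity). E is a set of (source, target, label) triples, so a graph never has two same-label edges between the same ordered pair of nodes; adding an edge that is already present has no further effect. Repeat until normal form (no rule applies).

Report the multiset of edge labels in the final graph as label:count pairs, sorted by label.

Answer: q:1 r:1

Rewrite trace:
start.  V:6 E:6  edges: 0-r->0 0-r->1 2-r->0 2-q->1 3-r->2 3-r->3
1. fire R1 via {0↦0, 1↦4, 2↦1}  →  V:5 E:4  edges: 2-r->0 2-q->1 3-r->2 3-r->3
2. fire R1 via {0↦3, 1↦5, 2↦2}  →  V:4 E:2  edges: 2-r->0 2-q->1
final graph: no rule applies after step 2
NF edges: [(2, 0, 'r'), (2, 1, 'q')]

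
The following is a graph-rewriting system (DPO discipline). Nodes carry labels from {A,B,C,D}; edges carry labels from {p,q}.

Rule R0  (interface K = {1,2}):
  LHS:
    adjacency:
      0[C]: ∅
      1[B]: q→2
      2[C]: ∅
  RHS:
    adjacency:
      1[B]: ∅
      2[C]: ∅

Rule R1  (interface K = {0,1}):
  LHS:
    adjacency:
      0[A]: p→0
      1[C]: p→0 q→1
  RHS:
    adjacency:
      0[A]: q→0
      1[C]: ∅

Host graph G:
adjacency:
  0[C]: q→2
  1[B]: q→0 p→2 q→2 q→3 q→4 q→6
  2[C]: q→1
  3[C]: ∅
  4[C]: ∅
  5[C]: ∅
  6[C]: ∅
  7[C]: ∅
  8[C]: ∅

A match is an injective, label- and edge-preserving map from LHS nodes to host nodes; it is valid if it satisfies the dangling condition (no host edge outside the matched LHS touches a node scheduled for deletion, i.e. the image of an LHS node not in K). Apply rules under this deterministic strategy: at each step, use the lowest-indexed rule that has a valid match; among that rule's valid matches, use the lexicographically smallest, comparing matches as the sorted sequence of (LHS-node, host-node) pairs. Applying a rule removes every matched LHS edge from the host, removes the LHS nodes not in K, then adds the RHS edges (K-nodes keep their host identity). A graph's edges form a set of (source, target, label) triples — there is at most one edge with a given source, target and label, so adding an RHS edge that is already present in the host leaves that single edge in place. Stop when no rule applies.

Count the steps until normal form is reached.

Answer: 5

Rewrite trace:
initial: |V|=9 |E|=8  E = 0-q->2 1-q->0 1-p->2 1-q->2 1-q->3 1-q->4 1-q->6 2-q->1
step 1: apply R0 at {0↦5, 1↦1, 2↦0}  → |V|=8 |E|=7  E = 0-q->2 1-p->2 1-q->2 1-q->3 1-q->4 1-q->6 2-q->1
step 2: apply R0 at {0↦7, 1↦1, 2↦2}  → |V|=7 |E|=6  E = 0-q->2 1-p->2 1-q->3 1-q->4 1-q->6 2-q->1
step 3: apply R0 at {0↦8, 1↦1, 2↦3}  → |V|=6 |E|=5  E = 0-q->2 1-p->2 1-q->4 1-q->6 2-q->1
step 4: apply R0 at {0↦3, 1↦1, 2↦4}  → |V|=5 |E|=4  E = 0-q->2 1-p->2 1-q->6 2-q->1
step 5: apply R0 at {0↦4, 1↦1, 2↦6}  → |V|=4 |E|=3  E = 0-q->2 1-p->2 2-q->1
halt: no rule applies after step 5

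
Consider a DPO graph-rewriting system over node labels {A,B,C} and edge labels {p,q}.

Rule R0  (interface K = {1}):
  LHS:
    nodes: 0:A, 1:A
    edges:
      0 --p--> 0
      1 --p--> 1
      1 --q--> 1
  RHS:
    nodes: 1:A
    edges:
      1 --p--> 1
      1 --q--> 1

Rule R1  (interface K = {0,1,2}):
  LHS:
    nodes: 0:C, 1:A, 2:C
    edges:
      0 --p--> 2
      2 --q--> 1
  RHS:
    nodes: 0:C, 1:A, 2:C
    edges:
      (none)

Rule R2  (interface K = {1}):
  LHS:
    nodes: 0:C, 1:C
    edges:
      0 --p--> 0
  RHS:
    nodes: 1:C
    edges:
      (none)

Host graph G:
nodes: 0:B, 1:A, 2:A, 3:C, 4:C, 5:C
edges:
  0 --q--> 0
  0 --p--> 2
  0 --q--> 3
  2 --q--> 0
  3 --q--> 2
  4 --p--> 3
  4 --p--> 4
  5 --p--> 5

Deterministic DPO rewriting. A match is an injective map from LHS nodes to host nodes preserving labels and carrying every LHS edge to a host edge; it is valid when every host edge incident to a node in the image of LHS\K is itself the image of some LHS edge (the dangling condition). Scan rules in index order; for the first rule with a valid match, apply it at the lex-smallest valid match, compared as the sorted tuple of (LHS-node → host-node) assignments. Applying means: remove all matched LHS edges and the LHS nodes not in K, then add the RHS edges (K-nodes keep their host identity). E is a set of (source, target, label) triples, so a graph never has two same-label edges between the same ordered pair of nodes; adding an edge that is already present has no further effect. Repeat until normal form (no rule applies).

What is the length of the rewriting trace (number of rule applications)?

[0] host  ⇒  6 nodes, 8 edges  {0-q->0 0-p->2 0-q->3 2-q->0 3-q->2 4-p->3 4-p->4 5-p->5}
[1] R1 @ {0↦4, 1↦2, 2↦3}  ⇒  6 nodes, 6 edges  {0-q->0 0-p->2 0-q->3 2-q->0 4-p->4 5-p->5}
[2] R2 @ {0↦4, 1↦3}  ⇒  5 nodes, 5 edges  {0-q->0 0-p->2 0-q->3 2-q->0 5-p->5}
[3] R2 @ {0↦5, 1↦3}  ⇒  4 nodes, 4 edges  {0-q->0 0-p->2 0-q->3 2-q->0}
normal form: no rule applies after step 3

Answer: 3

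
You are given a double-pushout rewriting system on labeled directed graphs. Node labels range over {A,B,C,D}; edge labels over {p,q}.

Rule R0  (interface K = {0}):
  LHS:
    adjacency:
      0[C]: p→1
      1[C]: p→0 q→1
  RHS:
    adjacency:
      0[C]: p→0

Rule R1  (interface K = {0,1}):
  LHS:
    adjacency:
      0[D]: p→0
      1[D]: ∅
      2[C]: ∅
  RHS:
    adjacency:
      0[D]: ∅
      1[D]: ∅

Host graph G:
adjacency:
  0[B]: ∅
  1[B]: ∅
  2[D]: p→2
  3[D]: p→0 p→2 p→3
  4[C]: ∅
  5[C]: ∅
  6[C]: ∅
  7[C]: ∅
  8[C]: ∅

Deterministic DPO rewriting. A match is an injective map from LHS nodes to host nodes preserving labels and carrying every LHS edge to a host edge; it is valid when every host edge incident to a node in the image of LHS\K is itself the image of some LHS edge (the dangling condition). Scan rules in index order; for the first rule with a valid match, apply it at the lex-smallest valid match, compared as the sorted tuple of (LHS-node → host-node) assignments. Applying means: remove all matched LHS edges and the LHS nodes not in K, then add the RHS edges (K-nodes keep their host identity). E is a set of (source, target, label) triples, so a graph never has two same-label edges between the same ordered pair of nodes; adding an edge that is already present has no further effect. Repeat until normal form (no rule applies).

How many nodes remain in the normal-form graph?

Answer: 7

Steps:
initial: |V|=9 |E|=4  E = 2-p->2 3-p->0 3-p->2 3-p->3
step 1: apply R1 at {0↦2, 1↦3, 2↦4}  → |V|=8 |E|=3  E = 3-p->0 3-p->2 3-p->3
step 2: apply R1 at {0↦3, 1↦2, 2↦5}  → |V|=7 |E|=2  E = 3-p->0 3-p->2
halt: no rule applies after step 2
NF nodes: {0:B, 1:B, 2:D, 3:D, 6:C, 7:C, 8:C}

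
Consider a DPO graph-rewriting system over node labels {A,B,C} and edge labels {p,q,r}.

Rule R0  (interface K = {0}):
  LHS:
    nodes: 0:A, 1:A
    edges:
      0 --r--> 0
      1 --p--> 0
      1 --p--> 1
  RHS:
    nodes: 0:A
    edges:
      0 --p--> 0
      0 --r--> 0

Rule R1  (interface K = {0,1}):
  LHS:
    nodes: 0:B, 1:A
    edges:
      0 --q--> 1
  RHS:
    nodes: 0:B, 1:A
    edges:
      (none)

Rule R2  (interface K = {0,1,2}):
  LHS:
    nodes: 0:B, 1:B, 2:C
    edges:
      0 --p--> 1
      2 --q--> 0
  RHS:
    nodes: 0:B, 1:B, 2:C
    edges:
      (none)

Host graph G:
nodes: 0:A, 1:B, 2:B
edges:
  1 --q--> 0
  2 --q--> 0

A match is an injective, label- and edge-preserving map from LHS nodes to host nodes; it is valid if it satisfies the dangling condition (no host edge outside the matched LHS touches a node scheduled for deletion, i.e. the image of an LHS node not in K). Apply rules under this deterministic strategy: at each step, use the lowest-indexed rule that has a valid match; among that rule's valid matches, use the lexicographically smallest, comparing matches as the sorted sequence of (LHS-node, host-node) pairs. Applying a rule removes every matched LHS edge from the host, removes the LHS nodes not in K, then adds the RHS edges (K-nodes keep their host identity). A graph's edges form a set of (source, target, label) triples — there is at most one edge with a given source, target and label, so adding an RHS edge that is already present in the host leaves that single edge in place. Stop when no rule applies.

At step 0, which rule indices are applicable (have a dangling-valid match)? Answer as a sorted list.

Answer: [R1]

Rewrite trace:
R0: no valid match — LHS pattern not found
R1: 2 valid matches — {0↦1, 1↦0}, {0↦2, 1↦0}
R2: no valid match — LHS pattern not found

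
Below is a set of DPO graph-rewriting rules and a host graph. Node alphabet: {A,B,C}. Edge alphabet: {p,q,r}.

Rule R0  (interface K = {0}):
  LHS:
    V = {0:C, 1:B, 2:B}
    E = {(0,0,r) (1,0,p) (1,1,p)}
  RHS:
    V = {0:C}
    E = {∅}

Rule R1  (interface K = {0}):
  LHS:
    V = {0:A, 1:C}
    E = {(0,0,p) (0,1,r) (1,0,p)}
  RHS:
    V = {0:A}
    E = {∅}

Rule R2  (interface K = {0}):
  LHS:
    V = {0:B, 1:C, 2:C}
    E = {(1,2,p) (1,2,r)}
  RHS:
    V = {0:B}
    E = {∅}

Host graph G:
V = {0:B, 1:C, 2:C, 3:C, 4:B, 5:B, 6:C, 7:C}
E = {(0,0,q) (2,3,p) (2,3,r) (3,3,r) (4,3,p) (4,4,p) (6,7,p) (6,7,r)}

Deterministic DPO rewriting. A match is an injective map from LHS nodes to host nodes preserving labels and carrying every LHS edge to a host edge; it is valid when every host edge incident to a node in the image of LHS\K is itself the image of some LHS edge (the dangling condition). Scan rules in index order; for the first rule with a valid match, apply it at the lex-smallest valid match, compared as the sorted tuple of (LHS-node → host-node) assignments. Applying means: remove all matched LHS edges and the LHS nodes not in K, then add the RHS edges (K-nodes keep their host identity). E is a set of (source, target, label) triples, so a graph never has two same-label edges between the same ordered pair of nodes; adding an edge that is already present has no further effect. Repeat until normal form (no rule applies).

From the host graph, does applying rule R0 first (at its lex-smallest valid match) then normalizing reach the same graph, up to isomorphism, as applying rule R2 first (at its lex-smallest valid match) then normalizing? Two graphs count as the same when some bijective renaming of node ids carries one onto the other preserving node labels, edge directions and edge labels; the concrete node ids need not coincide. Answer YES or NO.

Answer: YES

Derivation:
branch R0-first: apply at {0↦3, 1↦4, 2↦5} → |E|=5, then 2 more step(s) → NF |V|=2 |E|=1 V={0:B, 1:C} E=0-q->0
branch R2-first: apply at {0↦0, 1↦6, 2↦7} → |E|=6, then 2 more step(s) → NF |V|=2 |E|=1 V={0:B, 1:C} E=0-q->0
graphs isomorphic (equal up to label-preserving node renaming)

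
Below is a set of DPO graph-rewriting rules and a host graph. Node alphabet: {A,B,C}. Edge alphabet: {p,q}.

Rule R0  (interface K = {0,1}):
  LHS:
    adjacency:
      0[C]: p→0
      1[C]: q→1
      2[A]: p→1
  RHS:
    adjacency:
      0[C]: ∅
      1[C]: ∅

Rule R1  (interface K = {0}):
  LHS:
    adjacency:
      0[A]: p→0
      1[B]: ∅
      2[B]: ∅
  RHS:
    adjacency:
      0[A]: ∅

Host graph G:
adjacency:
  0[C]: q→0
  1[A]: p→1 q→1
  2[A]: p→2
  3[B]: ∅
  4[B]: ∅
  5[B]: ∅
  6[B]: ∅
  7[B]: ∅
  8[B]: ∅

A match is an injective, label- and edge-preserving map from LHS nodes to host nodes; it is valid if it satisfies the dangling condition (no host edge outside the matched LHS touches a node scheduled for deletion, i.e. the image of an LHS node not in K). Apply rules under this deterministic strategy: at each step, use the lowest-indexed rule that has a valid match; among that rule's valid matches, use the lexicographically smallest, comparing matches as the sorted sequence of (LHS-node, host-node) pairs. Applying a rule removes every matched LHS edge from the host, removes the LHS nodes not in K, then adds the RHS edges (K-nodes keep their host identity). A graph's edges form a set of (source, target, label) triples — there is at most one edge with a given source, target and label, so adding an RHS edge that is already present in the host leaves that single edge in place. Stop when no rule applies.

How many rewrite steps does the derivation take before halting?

start.  V:9 E:4  edges: 0-q->0 1-p->1 1-q->1 2-p->2
1. fire R1 via {0↦1, 1↦3, 2↦4}  →  V:7 E:3  edges: 0-q->0 1-q->1 2-p->2
2. fire R1 via {0↦2, 1↦5, 2↦6}  →  V:5 E:2  edges: 0-q->0 1-q->1
halt: no rule applies after step 2

Answer: 2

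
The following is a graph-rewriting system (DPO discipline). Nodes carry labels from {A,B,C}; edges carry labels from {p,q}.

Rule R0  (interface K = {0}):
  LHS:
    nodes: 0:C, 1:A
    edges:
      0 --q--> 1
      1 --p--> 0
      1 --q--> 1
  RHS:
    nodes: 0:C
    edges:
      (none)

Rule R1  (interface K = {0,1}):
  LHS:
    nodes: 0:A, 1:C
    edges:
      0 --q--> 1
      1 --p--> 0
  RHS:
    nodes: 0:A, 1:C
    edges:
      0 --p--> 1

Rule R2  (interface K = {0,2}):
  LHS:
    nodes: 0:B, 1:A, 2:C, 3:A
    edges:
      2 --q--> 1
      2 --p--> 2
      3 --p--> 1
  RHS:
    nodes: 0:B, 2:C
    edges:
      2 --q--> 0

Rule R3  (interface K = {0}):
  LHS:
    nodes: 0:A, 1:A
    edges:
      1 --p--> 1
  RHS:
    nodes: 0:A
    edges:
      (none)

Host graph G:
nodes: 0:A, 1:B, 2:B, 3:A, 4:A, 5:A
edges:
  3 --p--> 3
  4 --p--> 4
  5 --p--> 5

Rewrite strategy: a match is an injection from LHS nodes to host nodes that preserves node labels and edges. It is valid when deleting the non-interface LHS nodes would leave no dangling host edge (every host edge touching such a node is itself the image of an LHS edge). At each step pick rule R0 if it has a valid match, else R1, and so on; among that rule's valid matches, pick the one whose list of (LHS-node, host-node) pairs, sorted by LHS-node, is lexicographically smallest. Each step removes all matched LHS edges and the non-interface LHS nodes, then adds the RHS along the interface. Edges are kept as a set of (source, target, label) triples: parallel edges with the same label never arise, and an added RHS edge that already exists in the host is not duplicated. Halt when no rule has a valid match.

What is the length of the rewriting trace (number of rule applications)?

Answer: 3

Derivation:
initial: |V|=6 |E|=3  E = 3-p->3 4-p->4 5-p->5
step 1: apply R3 at {0↦0, 1↦3}  → |V|=5 |E|=2  E = 4-p->4 5-p->5
step 2: apply R3 at {0↦0, 1↦4}  → |V|=4 |E|=1  E = 5-p->5
step 3: apply R3 at {0↦0, 1↦5}  → |V|=3 |E|=0  E = ∅
normal form: no rule applies after step 3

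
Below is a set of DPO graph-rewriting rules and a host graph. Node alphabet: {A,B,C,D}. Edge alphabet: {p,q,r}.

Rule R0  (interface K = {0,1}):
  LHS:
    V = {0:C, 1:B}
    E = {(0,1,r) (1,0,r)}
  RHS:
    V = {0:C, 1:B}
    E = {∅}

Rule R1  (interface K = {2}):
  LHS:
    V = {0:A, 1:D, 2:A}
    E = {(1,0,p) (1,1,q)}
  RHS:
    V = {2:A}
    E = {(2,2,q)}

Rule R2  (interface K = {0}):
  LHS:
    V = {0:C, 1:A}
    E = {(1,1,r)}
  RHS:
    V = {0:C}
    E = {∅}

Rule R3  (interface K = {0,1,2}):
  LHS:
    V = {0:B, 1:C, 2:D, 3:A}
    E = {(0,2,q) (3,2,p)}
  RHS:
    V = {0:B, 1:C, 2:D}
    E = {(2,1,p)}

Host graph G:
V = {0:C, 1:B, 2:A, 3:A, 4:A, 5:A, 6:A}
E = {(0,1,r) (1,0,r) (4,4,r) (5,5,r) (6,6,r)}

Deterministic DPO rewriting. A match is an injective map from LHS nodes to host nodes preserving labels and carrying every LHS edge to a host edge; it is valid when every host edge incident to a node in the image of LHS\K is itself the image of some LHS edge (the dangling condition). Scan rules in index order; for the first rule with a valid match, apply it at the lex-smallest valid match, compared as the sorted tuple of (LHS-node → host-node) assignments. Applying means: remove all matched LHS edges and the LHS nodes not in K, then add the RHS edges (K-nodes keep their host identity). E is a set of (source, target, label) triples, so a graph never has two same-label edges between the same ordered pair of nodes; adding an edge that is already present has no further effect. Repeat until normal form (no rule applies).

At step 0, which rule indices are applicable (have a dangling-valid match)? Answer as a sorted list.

R0: 1 valid match — {0↦0, 1↦1}
R1: no valid match — LHS pattern not found
R2: 3 valid matches — {0↦0, 1↦4}, {0↦0, 1↦5}, {0↦0, 1↦6}
R3: no valid match — LHS pattern not found

Answer: [R0,R2]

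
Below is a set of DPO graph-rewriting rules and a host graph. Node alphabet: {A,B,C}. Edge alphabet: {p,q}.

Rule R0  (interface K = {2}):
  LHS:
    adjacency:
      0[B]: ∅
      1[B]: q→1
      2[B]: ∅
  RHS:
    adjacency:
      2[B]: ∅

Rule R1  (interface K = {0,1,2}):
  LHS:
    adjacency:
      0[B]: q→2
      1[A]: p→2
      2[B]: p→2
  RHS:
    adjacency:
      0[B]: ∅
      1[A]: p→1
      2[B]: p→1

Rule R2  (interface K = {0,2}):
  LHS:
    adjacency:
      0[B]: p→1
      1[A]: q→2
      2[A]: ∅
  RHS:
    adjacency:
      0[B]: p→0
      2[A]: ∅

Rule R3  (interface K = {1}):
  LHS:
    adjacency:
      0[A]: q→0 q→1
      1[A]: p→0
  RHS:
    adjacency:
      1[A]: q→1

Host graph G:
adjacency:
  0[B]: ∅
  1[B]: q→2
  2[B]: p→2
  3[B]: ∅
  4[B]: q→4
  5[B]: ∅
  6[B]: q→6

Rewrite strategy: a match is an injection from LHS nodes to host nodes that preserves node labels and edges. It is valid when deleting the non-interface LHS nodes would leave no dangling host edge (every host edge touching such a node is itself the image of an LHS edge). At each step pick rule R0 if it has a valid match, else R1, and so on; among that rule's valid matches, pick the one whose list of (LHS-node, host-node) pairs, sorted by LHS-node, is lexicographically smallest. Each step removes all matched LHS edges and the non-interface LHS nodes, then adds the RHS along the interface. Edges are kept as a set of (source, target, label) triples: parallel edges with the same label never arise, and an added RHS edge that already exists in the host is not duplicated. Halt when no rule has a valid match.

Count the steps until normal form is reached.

Answer: 2

Steps:
[0] host  ⇒  7 nodes, 4 edges  {1-q->2 2-p->2 4-q->4 6-q->6}
[1] R0 @ {0↦0, 1↦4, 2↦1}  ⇒  5 nodes, 3 edges  {1-q->2 2-p->2 6-q->6}
[2] R0 @ {0↦3, 1↦6, 2↦1}  ⇒  3 nodes, 2 edges  {1-q->2 2-p->2}
final graph: no rule applies after step 2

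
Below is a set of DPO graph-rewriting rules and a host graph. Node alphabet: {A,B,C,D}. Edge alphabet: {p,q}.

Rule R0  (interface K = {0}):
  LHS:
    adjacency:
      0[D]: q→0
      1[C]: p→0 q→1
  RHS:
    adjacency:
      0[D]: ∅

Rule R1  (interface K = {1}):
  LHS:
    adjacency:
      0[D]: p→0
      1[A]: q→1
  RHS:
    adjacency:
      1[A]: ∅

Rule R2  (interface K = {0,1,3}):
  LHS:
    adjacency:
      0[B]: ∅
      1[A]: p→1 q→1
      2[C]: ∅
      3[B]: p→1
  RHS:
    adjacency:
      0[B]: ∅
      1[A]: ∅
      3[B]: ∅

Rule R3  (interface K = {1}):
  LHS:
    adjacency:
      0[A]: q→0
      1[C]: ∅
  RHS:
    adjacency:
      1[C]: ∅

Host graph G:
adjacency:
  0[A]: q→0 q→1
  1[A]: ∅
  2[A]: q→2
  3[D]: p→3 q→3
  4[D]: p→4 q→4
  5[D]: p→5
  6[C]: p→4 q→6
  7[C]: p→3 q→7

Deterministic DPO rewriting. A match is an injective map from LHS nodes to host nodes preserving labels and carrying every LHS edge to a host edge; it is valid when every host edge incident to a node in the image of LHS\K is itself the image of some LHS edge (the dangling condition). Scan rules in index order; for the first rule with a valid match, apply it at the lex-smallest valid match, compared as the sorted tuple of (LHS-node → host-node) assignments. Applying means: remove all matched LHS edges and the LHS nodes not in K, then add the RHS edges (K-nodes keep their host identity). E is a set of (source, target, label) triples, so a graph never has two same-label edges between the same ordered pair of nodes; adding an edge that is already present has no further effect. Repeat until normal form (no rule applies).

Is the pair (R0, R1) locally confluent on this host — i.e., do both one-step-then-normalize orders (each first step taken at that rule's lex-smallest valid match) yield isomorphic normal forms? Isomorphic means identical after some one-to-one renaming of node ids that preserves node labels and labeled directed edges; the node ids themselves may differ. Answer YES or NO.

branch R0-first: apply at {0↦3, 1↦7} → |E|=9, then 3 more step(s) → NF |V|=4 |E|=2 V={0:A, 1:A, 2:A, 5:D} E=0-q->1 5-p->5
branch R1-first: apply at {0↦5, 1↦0} → |E|=10, then 3 more step(s) → NF |V|=4 |E|=2 V={0:A, 1:A, 2:A, 4:D} E=0-q->1 4-p->4
graphs isomorphic (equal up to label-preserving node renaming)

Answer: YES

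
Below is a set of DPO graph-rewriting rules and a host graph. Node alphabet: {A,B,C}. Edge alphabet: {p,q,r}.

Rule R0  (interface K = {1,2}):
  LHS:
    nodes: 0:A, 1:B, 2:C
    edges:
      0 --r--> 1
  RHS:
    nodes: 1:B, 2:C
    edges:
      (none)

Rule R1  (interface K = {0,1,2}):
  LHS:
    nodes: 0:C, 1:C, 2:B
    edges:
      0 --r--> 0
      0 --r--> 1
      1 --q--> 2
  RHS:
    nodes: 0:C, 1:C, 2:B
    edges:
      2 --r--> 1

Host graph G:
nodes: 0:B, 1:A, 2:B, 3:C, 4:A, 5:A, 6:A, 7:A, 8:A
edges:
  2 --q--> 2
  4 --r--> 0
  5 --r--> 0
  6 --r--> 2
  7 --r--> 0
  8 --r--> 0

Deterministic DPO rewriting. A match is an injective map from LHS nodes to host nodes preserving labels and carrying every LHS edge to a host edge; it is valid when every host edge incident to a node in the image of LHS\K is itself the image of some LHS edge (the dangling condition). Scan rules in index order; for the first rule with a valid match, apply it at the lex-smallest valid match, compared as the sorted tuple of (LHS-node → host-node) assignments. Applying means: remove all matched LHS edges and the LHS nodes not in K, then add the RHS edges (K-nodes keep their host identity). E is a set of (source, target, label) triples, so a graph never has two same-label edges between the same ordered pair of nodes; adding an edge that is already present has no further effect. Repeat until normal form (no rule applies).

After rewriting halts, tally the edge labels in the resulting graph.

start.  V:9 E:6  edges: 2-q->2 4-r->0 5-r->0 6-r->2 7-r->0 8-r->0
1. fire R0 via {0↦4, 1↦0, 2↦3}  →  V:8 E:5  edges: 2-q->2 5-r->0 6-r->2 7-r->0 8-r->0
2. fire R0 via {0↦5, 1↦0, 2↦3}  →  V:7 E:4  edges: 2-q->2 6-r->2 7-r->0 8-r->0
3. fire R0 via {0↦6, 1↦2, 2↦3}  →  V:6 E:3  edges: 2-q->2 7-r->0 8-r->0
4. fire R0 via {0↦7, 1↦0, 2↦3}  →  V:5 E:2  edges: 2-q->2 8-r->0
5. fire R0 via {0↦8, 1↦0, 2↦3}  →  V:4 E:1  edges: 2-q->2
normal form: no rule applies after step 5
NF edges: [(2, 2, 'q')]

Answer: q:1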